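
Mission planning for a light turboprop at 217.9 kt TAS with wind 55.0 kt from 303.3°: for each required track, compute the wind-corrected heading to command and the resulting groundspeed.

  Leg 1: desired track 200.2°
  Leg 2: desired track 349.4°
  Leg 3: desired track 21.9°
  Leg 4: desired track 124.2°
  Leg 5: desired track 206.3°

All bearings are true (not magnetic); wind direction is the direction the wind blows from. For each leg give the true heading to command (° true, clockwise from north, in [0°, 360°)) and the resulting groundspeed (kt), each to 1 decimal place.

Leg 1: heading=214.4°, groundspeed=223.7 kt
Leg 2: heading=338.9°, groundspeed=176.1 kt
Leg 3: heading=7.6°, groundspeed=200.3 kt
Leg 4: heading=124.4°, groundspeed=272.9 kt
Leg 5: heading=220.8°, groundspeed=217.7 kt

Leg 1: desired track 200.2°; wind correction +14.2° → command heading 214.4°, groundspeed 223.7 kt
Leg 2: desired track 349.4°; wind correction -10.5° → command heading 338.9°, groundspeed 176.1 kt
Leg 3: desired track 21.9°; wind correction -14.3° → command heading 7.6°, groundspeed 200.3 kt
Leg 4: desired track 124.2°; wind correction +0.2° → command heading 124.4°, groundspeed 272.9 kt
Leg 5: desired track 206.3°; wind correction +14.5° → command heading 220.8°, groundspeed 217.7 kt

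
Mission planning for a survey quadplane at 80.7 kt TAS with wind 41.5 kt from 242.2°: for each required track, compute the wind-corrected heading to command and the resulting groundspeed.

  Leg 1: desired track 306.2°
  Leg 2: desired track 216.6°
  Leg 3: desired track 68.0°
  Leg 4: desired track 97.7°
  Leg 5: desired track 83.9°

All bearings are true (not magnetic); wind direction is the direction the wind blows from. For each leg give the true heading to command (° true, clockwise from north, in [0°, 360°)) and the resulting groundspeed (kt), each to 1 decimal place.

Leg 1: desired track 306.2°; wind correction -27.5° → command heading 278.7°, groundspeed 53.4 kt
Leg 2: desired track 216.6°; wind correction +12.8° → command heading 229.4°, groundspeed 41.3 kt
Leg 3: desired track 68.0°; wind correction +3.0° → command heading 71.0°, groundspeed 121.9 kt
Leg 4: desired track 97.7°; wind correction +17.4° → command heading 115.1°, groundspeed 110.8 kt
Leg 5: desired track 83.9°; wind correction +11.0° → command heading 94.9°, groundspeed 117.8 kt

Leg 1: heading=278.7°, groundspeed=53.4 kt
Leg 2: heading=229.4°, groundspeed=41.3 kt
Leg 3: heading=71.0°, groundspeed=121.9 kt
Leg 4: heading=115.1°, groundspeed=110.8 kt
Leg 5: heading=94.9°, groundspeed=117.8 kt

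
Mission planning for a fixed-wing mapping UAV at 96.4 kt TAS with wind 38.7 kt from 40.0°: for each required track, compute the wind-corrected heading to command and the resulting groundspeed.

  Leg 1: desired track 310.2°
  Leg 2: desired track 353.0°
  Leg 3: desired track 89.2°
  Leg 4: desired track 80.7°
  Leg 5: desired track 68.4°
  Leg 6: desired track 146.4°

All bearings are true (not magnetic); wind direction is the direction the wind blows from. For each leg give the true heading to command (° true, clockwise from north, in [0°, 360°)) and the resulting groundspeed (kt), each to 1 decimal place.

Leg 1: desired track 310.2°; wind correction +23.7° → command heading 333.9°, groundspeed 88.2 kt
Leg 2: desired track 353.0°; wind correction +17.1° → command heading 10.1°, groundspeed 65.8 kt
Leg 3: desired track 89.2°; wind correction -17.7° → command heading 71.5°, groundspeed 66.6 kt
Leg 4: desired track 80.7°; wind correction -15.2° → command heading 65.5°, groundspeed 63.7 kt
Leg 5: desired track 68.4°; wind correction -11.0° → command heading 57.4°, groundspeed 60.6 kt
Leg 6: desired track 146.4°; wind correction -22.7° → command heading 123.7°, groundspeed 99.9 kt

Leg 1: heading=333.9°, groundspeed=88.2 kt
Leg 2: heading=10.1°, groundspeed=65.8 kt
Leg 3: heading=71.5°, groundspeed=66.6 kt
Leg 4: heading=65.5°, groundspeed=63.7 kt
Leg 5: heading=57.4°, groundspeed=60.6 kt
Leg 6: heading=123.7°, groundspeed=99.9 kt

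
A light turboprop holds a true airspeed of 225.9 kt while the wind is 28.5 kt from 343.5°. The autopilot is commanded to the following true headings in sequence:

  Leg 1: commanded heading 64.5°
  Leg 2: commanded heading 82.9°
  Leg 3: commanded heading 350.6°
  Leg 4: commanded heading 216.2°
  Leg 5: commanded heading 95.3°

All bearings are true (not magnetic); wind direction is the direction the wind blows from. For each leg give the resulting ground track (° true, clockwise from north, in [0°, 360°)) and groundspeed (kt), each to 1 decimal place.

Leg 1: heading 64.5°; drift +7.2° → track 71.7°, groundspeed 223.2 kt
Leg 2: heading 82.9°; drift +7.0° → track 89.9°, groundspeed 232.3 kt
Leg 3: heading 350.6°; drift +1.0° → track 351.6°, groundspeed 197.6 kt
Leg 4: heading 216.2°; drift -5.3° → track 210.9°, groundspeed 244.2 kt
Leg 5: heading 95.3°; drift +6.4° → track 101.7°, groundspeed 238.0 kt

Leg 1: track=71.7°, groundspeed=223.2 kt
Leg 2: track=89.9°, groundspeed=232.3 kt
Leg 3: track=351.6°, groundspeed=197.6 kt
Leg 4: track=210.9°, groundspeed=244.2 kt
Leg 5: track=101.7°, groundspeed=238.0 kt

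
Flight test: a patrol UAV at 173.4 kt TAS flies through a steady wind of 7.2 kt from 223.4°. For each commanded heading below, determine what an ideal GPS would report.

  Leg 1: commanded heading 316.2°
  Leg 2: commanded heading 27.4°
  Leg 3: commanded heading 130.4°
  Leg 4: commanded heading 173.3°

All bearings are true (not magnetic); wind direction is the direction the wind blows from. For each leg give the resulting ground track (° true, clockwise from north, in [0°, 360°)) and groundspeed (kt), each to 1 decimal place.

Leg 1: track=318.6°, groundspeed=173.9 kt
Leg 2: track=28.0°, groundspeed=180.3 kt
Leg 3: track=128.0°, groundspeed=173.9 kt
Leg 4: track=171.4°, groundspeed=168.9 kt

Leg 1: heading 316.2°; drift +2.4° → track 318.6°, groundspeed 173.9 kt
Leg 2: heading 27.4°; drift +0.6° → track 28.0°, groundspeed 180.3 kt
Leg 3: heading 130.4°; drift -2.4° → track 128.0°, groundspeed 173.9 kt
Leg 4: heading 173.3°; drift -1.9° → track 171.4°, groundspeed 168.9 kt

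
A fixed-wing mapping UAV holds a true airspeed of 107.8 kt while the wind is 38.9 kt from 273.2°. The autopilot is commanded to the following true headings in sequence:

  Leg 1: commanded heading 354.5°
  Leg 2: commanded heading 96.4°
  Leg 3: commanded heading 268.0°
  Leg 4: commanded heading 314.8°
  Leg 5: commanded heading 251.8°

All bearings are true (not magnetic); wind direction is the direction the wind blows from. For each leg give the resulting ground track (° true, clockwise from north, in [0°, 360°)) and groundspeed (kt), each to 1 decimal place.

Leg 1: heading 354.5°; drift +20.7° → track 15.2°, groundspeed 108.9 kt
Leg 2: heading 96.4°; drift -0.8° → track 95.6°, groundspeed 146.7 kt
Leg 3: heading 268.0°; drift -2.9° → track 265.1°, groundspeed 69.2 kt
Leg 4: heading 314.8°; drift +18.2° → track 333.0°, groundspeed 82.8 kt
Leg 5: heading 251.8°; drift -11.2° → track 240.6°, groundspeed 73.0 kt

Leg 1: track=15.2°, groundspeed=108.9 kt
Leg 2: track=95.6°, groundspeed=146.7 kt
Leg 3: track=265.1°, groundspeed=69.2 kt
Leg 4: track=333.0°, groundspeed=82.8 kt
Leg 5: track=240.6°, groundspeed=73.0 kt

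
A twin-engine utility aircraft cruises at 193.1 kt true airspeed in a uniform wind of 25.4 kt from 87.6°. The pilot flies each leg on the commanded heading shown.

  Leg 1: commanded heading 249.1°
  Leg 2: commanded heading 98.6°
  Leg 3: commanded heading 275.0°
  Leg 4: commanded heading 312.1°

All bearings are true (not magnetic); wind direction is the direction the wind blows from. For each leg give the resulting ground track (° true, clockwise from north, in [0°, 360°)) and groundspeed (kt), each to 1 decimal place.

Leg 1: track=251.2°, groundspeed=217.3 kt
Leg 2: track=100.3°, groundspeed=168.2 kt
Leg 3: track=274.1°, groundspeed=218.3 kt
Leg 4: track=307.3°, groundspeed=212.0 kt

Leg 1: heading 249.1°; drift +2.1° → track 251.2°, groundspeed 217.3 kt
Leg 2: heading 98.6°; drift +1.7° → track 100.3°, groundspeed 168.2 kt
Leg 3: heading 275.0°; drift -0.9° → track 274.1°, groundspeed 218.3 kt
Leg 4: heading 312.1°; drift -4.8° → track 307.3°, groundspeed 212.0 kt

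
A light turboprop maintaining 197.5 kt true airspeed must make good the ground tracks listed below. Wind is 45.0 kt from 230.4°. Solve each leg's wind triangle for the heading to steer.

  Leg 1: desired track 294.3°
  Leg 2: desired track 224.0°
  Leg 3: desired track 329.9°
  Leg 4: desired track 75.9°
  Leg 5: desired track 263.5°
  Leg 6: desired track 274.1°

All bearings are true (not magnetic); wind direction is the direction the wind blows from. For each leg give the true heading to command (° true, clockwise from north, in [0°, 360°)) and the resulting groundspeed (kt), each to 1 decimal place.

Leg 1: heading=282.5°, groundspeed=173.5 kt
Leg 2: heading=225.5°, groundspeed=152.7 kt
Leg 3: heading=316.9°, groundspeed=199.9 kt
Leg 4: heading=81.5°, groundspeed=237.2 kt
Leg 5: heading=256.4°, groundspeed=158.3 kt
Leg 6: heading=265.0°, groundspeed=162.5 kt

Leg 1: desired track 294.3°; wind correction -11.8° → command heading 282.5°, groundspeed 173.5 kt
Leg 2: desired track 224.0°; wind correction +1.5° → command heading 225.5°, groundspeed 152.7 kt
Leg 3: desired track 329.9°; wind correction -13.0° → command heading 316.9°, groundspeed 199.9 kt
Leg 4: desired track 75.9°; wind correction +5.6° → command heading 81.5°, groundspeed 237.2 kt
Leg 5: desired track 263.5°; wind correction -7.1° → command heading 256.4°, groundspeed 158.3 kt
Leg 6: desired track 274.1°; wind correction -9.1° → command heading 265.0°, groundspeed 162.5 kt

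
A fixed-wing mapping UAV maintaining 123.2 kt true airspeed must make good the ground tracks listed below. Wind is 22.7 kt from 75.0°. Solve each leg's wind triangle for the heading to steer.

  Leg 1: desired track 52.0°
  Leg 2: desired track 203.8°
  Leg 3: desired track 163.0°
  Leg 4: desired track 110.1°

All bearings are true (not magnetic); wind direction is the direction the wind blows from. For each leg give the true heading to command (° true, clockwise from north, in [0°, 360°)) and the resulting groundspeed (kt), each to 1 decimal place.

Leg 1: heading=56.1°, groundspeed=102.0 kt
Leg 2: heading=195.5°, groundspeed=136.1 kt
Leg 3: heading=152.4°, groundspeed=120.3 kt
Leg 4: heading=104.0°, groundspeed=103.9 kt

Leg 1: desired track 52.0°; wind correction +4.1° → command heading 56.1°, groundspeed 102.0 kt
Leg 2: desired track 203.8°; wind correction -8.3° → command heading 195.5°, groundspeed 136.1 kt
Leg 3: desired track 163.0°; wind correction -10.6° → command heading 152.4°, groundspeed 120.3 kt
Leg 4: desired track 110.1°; wind correction -6.1° → command heading 104.0°, groundspeed 103.9 kt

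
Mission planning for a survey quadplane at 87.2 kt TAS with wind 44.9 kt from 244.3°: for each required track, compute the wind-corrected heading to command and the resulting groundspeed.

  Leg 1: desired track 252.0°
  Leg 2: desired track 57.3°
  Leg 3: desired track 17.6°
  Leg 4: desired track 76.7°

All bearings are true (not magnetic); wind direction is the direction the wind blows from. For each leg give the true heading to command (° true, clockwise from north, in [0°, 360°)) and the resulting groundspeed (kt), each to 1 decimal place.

Leg 1: desired track 252.0°; wind correction -4.0° → command heading 248.0°, groundspeed 42.5 kt
Leg 2: desired track 57.3°; wind correction -3.6° → command heading 53.7°, groundspeed 131.6 kt
Leg 3: desired track 17.6°; wind correction -22.0° → command heading 355.6°, groundspeed 111.6 kt
Leg 4: desired track 76.7°; wind correction +6.3° → command heading 83.0°, groundspeed 130.5 kt

Leg 1: heading=248.0°, groundspeed=42.5 kt
Leg 2: heading=53.7°, groundspeed=131.6 kt
Leg 3: heading=355.6°, groundspeed=111.6 kt
Leg 4: heading=83.0°, groundspeed=130.5 kt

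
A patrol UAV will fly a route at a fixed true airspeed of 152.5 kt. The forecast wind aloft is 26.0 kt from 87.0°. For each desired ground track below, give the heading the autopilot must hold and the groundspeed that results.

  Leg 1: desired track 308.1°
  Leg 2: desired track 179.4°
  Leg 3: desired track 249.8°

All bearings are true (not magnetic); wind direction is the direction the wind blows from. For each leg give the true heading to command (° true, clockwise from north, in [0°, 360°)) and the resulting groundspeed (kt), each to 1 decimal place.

Leg 1: heading=314.5°, groundspeed=171.1 kt
Leg 2: heading=169.6°, groundspeed=151.4 kt
Leg 3: heading=246.9°, groundspeed=177.1 kt

Leg 1: desired track 308.1°; wind correction +6.4° → command heading 314.5°, groundspeed 171.1 kt
Leg 2: desired track 179.4°; wind correction -9.8° → command heading 169.6°, groundspeed 151.4 kt
Leg 3: desired track 249.8°; wind correction -2.9° → command heading 246.9°, groundspeed 177.1 kt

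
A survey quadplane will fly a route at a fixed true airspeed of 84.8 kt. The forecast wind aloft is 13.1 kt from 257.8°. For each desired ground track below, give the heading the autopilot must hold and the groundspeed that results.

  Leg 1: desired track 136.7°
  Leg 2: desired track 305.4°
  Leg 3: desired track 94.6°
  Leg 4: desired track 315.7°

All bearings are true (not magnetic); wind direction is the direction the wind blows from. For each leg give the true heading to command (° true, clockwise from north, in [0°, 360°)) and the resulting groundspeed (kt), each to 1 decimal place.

Leg 1: desired track 136.7°; wind correction +7.6° → command heading 144.3°, groundspeed 90.8 kt
Leg 2: desired track 305.4°; wind correction -6.6° → command heading 298.8°, groundspeed 75.4 kt
Leg 3: desired track 94.6°; wind correction +2.6° → command heading 97.2°, groundspeed 97.3 kt
Leg 4: desired track 315.7°; wind correction -7.5° → command heading 308.2°, groundspeed 77.1 kt

Leg 1: heading=144.3°, groundspeed=90.8 kt
Leg 2: heading=298.8°, groundspeed=75.4 kt
Leg 3: heading=97.2°, groundspeed=97.3 kt
Leg 4: heading=308.2°, groundspeed=77.1 kt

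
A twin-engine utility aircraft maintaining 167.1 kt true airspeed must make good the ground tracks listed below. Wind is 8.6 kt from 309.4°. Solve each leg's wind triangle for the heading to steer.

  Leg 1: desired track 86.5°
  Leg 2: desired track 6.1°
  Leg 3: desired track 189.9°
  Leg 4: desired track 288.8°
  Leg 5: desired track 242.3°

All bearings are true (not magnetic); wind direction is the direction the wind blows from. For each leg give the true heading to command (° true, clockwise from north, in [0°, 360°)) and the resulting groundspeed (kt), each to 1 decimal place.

Leg 1: desired track 86.5°; wind correction -2.0° → command heading 84.5°, groundspeed 173.3 kt
Leg 2: desired track 6.1°; wind correction -2.5° → command heading 3.6°, groundspeed 162.2 kt
Leg 3: desired track 189.9°; wind correction +2.6° → command heading 192.5°, groundspeed 171.2 kt
Leg 4: desired track 288.8°; wind correction +1.0° → command heading 289.8°, groundspeed 159.0 kt
Leg 5: desired track 242.3°; wind correction +2.7° → command heading 245.0°, groundspeed 163.6 kt

Leg 1: heading=84.5°, groundspeed=173.3 kt
Leg 2: heading=3.6°, groundspeed=162.2 kt
Leg 3: heading=192.5°, groundspeed=171.2 kt
Leg 4: heading=289.8°, groundspeed=159.0 kt
Leg 5: heading=245.0°, groundspeed=163.6 kt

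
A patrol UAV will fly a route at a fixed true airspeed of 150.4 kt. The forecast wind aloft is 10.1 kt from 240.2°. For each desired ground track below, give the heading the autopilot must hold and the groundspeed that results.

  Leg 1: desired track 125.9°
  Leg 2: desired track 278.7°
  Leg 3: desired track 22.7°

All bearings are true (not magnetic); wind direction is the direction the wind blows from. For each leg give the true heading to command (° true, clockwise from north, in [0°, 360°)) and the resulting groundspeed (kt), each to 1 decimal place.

Leg 1: desired track 125.9°; wind correction +3.5° → command heading 129.4°, groundspeed 154.3 kt
Leg 2: desired track 278.7°; wind correction -2.4° → command heading 276.3°, groundspeed 142.4 kt
Leg 3: desired track 22.7°; wind correction -2.3° → command heading 20.4°, groundspeed 158.3 kt

Leg 1: heading=129.4°, groundspeed=154.3 kt
Leg 2: heading=276.3°, groundspeed=142.4 kt
Leg 3: heading=20.4°, groundspeed=158.3 kt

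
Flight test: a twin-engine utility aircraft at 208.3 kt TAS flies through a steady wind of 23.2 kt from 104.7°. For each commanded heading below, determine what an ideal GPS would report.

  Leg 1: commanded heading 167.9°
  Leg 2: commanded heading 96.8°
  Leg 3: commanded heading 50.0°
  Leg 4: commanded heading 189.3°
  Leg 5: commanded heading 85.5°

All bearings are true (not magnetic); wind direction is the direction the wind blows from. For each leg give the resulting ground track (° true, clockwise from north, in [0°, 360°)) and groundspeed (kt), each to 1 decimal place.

Leg 1: track=173.9°, groundspeed=198.9 kt
Leg 2: track=95.8°, groundspeed=185.3 kt
Leg 3: track=44.5°, groundspeed=195.8 kt
Leg 4: track=195.7°, groundspeed=207.4 kt
Leg 5: track=83.2°, groundspeed=186.5 kt

Leg 1: heading 167.9°; drift +6.0° → track 173.9°, groundspeed 198.9 kt
Leg 2: heading 96.8°; drift -1.0° → track 95.8°, groundspeed 185.3 kt
Leg 3: heading 50.0°; drift -5.5° → track 44.5°, groundspeed 195.8 kt
Leg 4: heading 189.3°; drift +6.4° → track 195.7°, groundspeed 207.4 kt
Leg 5: heading 85.5°; drift -2.3° → track 83.2°, groundspeed 186.5 kt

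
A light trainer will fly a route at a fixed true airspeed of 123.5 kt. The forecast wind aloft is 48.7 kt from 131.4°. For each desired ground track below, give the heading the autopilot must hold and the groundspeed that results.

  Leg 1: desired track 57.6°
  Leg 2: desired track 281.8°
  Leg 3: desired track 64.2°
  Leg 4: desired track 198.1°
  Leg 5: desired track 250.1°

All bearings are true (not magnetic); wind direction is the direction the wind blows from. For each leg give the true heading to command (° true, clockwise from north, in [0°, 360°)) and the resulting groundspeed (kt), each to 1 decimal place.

Leg 1: desired track 57.6°; wind correction +22.3° → command heading 79.9°, groundspeed 100.7 kt
Leg 2: desired track 281.8°; wind correction -11.2° → command heading 270.6°, groundspeed 163.5 kt
Leg 3: desired track 64.2°; wind correction +21.3° → command heading 85.5°, groundspeed 96.2 kt
Leg 4: desired track 198.1°; wind correction -21.2° → command heading 176.9°, groundspeed 95.9 kt
Leg 5: desired track 250.1°; wind correction -20.2° → command heading 229.9°, groundspeed 139.3 kt

Leg 1: heading=79.9°, groundspeed=100.7 kt
Leg 2: heading=270.6°, groundspeed=163.5 kt
Leg 3: heading=85.5°, groundspeed=96.2 kt
Leg 4: heading=176.9°, groundspeed=95.9 kt
Leg 5: heading=229.9°, groundspeed=139.3 kt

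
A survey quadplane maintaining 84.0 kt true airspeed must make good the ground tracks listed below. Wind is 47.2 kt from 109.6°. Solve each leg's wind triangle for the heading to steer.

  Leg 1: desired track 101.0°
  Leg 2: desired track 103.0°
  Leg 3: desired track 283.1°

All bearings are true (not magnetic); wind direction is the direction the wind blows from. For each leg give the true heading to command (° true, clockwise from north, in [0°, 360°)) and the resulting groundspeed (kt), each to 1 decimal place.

Leg 1: heading=105.8°, groundspeed=37.0 kt
Leg 2: heading=106.7°, groundspeed=36.9 kt
Leg 3: heading=279.5°, groundspeed=130.7 kt

Leg 1: desired track 101.0°; wind correction +4.8° → command heading 105.8°, groundspeed 37.0 kt
Leg 2: desired track 103.0°; wind correction +3.7° → command heading 106.7°, groundspeed 36.9 kt
Leg 3: desired track 283.1°; wind correction -3.6° → command heading 279.5°, groundspeed 130.7 kt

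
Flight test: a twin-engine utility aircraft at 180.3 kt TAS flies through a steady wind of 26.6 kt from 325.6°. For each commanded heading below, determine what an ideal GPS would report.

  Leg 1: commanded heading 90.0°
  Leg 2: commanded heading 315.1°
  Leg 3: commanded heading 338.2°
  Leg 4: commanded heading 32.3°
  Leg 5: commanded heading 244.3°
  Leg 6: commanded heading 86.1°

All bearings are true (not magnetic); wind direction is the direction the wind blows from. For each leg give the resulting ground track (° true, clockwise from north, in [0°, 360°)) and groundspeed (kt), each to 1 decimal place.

Leg 1: heading 90.0°; drift +6.4° → track 96.4°, groundspeed 196.6 kt
Leg 2: heading 315.1°; drift -1.8° → track 313.3°, groundspeed 154.2 kt
Leg 3: heading 338.2°; drift +2.2° → track 340.4°, groundspeed 154.4 kt
Leg 4: heading 32.3°; drift +8.2° → track 40.5°, groundspeed 171.5 kt
Leg 5: heading 244.3°; drift -8.5° → track 235.8°, groundspeed 178.2 kt
Leg 6: heading 86.1°; drift +6.7° → track 92.8°, groundspeed 195.2 kt

Leg 1: track=96.4°, groundspeed=196.6 kt
Leg 2: track=313.3°, groundspeed=154.2 kt
Leg 3: track=340.4°, groundspeed=154.4 kt
Leg 4: track=40.5°, groundspeed=171.5 kt
Leg 5: track=235.8°, groundspeed=178.2 kt
Leg 6: track=92.8°, groundspeed=195.2 kt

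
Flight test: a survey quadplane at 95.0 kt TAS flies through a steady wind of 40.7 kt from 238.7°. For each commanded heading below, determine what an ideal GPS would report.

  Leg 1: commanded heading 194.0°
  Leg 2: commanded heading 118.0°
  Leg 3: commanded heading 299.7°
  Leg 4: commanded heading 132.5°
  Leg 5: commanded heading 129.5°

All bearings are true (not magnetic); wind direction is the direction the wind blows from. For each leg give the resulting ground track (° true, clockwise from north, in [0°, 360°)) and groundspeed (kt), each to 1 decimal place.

Leg 1: track=170.6°, groundspeed=72.0 kt
Leg 2: track=101.2°, groundspeed=121.0 kt
Leg 3: track=325.0°, groundspeed=83.3 kt
Leg 4: track=112.3°, groundspeed=113.3 kt
Leg 5: track=110.0°, groundspeed=115.0 kt

Leg 1: heading 194.0°; drift -23.4° → track 170.6°, groundspeed 72.0 kt
Leg 2: heading 118.0°; drift -16.8° → track 101.2°, groundspeed 121.0 kt
Leg 3: heading 299.7°; drift +25.3° → track 325.0°, groundspeed 83.3 kt
Leg 4: heading 132.5°; drift -20.2° → track 112.3°, groundspeed 113.3 kt
Leg 5: heading 129.5°; drift -19.5° → track 110.0°, groundspeed 115.0 kt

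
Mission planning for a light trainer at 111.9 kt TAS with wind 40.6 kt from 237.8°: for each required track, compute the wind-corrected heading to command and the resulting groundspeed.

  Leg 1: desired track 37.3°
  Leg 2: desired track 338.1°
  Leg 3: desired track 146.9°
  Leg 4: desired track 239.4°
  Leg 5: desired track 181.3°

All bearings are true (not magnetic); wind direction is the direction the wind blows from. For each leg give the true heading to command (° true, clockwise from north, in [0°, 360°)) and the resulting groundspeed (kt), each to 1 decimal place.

Leg 1: desired track 37.3°; wind correction -7.3° → command heading 30.0°, groundspeed 149.0 kt
Leg 2: desired track 338.1°; wind correction -20.9° → command heading 317.2°, groundspeed 111.8 kt
Leg 3: desired track 146.9°; wind correction +21.3° → command heading 168.2°, groundspeed 104.9 kt
Leg 4: desired track 239.4°; wind correction -0.6° → command heading 238.8°, groundspeed 71.3 kt
Leg 5: desired track 181.3°; wind correction +17.6° → command heading 198.9°, groundspeed 84.2 kt

Leg 1: heading=30.0°, groundspeed=149.0 kt
Leg 2: heading=317.2°, groundspeed=111.8 kt
Leg 3: heading=168.2°, groundspeed=104.9 kt
Leg 4: heading=238.8°, groundspeed=71.3 kt
Leg 5: heading=198.9°, groundspeed=84.2 kt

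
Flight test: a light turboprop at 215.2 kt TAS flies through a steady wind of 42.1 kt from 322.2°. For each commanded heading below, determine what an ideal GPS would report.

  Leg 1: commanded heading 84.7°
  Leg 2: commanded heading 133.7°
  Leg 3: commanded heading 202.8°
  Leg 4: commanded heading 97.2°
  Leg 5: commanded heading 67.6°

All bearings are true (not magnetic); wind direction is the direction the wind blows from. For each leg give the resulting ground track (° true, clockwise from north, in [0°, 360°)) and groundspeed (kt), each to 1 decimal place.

Leg 1: heading 84.7°; drift +8.5° → track 93.2°, groundspeed 240.5 kt
Leg 2: heading 133.7°; drift +1.4° → track 135.1°, groundspeed 256.9 kt
Leg 3: heading 202.8°; drift -8.8° → track 194.0°, groundspeed 238.7 kt
Leg 4: heading 97.2°; drift +6.9° → track 104.1°, groundspeed 246.8 kt
Leg 5: heading 67.6°; drift +10.2° → track 77.8°, groundspeed 230.0 kt

Leg 1: track=93.2°, groundspeed=240.5 kt
Leg 2: track=135.1°, groundspeed=256.9 kt
Leg 3: track=194.0°, groundspeed=238.7 kt
Leg 4: track=104.1°, groundspeed=246.8 kt
Leg 5: track=77.8°, groundspeed=230.0 kt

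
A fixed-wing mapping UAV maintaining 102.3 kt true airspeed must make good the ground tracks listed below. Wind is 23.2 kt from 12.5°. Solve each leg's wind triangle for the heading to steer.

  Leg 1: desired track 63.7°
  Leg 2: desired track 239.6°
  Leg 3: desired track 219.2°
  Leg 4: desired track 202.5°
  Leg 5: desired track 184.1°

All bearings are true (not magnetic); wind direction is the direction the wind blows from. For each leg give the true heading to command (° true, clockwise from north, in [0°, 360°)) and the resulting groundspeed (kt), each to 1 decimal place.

Leg 1: heading=53.5°, groundspeed=86.2 kt
Leg 2: heading=249.2°, groundspeed=116.7 kt
Leg 3: heading=225.0°, groundspeed=122.5 kt
Leg 4: heading=204.8°, groundspeed=125.1 kt
Leg 5: heading=182.2°, groundspeed=125.2 kt

Leg 1: desired track 63.7°; wind correction -10.2° → command heading 53.5°, groundspeed 86.2 kt
Leg 2: desired track 239.6°; wind correction +9.6° → command heading 249.2°, groundspeed 116.7 kt
Leg 3: desired track 219.2°; wind correction +5.8° → command heading 225.0°, groundspeed 122.5 kt
Leg 4: desired track 202.5°; wind correction +2.3° → command heading 204.8°, groundspeed 125.1 kt
Leg 5: desired track 184.1°; wind correction -1.9° → command heading 182.2°, groundspeed 125.2 kt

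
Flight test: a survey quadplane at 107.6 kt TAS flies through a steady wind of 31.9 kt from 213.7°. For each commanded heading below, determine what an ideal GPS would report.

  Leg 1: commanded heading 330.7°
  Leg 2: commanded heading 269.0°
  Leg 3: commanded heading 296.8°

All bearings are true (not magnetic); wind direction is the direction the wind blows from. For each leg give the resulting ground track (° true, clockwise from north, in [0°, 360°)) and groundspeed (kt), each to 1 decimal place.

Leg 1: track=343.8°, groundspeed=125.3 kt
Leg 2: track=285.3°, groundspeed=93.2 kt
Leg 3: track=313.8°, groundspeed=108.5 kt

Leg 1: heading 330.7°; drift +13.1° → track 343.8°, groundspeed 125.3 kt
Leg 2: heading 269.0°; drift +16.3° → track 285.3°, groundspeed 93.2 kt
Leg 3: heading 296.8°; drift +17.0° → track 313.8°, groundspeed 108.5 kt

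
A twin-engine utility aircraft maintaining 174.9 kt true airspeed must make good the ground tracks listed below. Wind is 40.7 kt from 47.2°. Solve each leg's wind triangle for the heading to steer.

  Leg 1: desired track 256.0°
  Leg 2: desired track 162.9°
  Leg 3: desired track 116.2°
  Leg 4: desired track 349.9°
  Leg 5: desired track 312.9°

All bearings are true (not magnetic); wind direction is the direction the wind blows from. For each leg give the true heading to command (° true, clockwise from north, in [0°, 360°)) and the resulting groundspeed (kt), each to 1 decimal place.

Leg 1: heading=262.4°, groundspeed=209.5 kt
Leg 2: heading=150.8°, groundspeed=188.7 kt
Leg 3: heading=103.7°, groundspeed=156.1 kt
Leg 4: heading=1.2°, groundspeed=149.5 kt
Leg 5: heading=326.3°, groundspeed=173.2 kt

Leg 1: desired track 256.0°; wind correction +6.4° → command heading 262.4°, groundspeed 209.5 kt
Leg 2: desired track 162.9°; wind correction -12.1° → command heading 150.8°, groundspeed 188.7 kt
Leg 3: desired track 116.2°; wind correction -12.5° → command heading 103.7°, groundspeed 156.1 kt
Leg 4: desired track 349.9°; wind correction +11.3° → command heading 1.2°, groundspeed 149.5 kt
Leg 5: desired track 312.9°; wind correction +13.4° → command heading 326.3°, groundspeed 173.2 kt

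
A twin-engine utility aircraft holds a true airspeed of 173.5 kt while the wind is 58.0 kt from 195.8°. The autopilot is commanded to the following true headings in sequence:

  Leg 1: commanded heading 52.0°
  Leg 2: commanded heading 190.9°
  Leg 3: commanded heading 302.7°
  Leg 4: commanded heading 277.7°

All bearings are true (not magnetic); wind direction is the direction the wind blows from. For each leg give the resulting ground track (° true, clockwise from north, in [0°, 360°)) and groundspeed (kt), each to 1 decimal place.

Leg 1: track=43.2°, groundspeed=223.0 kt
Leg 2: track=188.4°, groundspeed=115.8 kt
Leg 3: track=319.0°, groundspeed=198.3 kt
Leg 4: track=296.9°, groundspeed=175.0 kt

Leg 1: heading 52.0°; drift -8.8° → track 43.2°, groundspeed 223.0 kt
Leg 2: heading 190.9°; drift -2.5° → track 188.4°, groundspeed 115.8 kt
Leg 3: heading 302.7°; drift +16.3° → track 319.0°, groundspeed 198.3 kt
Leg 4: heading 277.7°; drift +19.2° → track 296.9°, groundspeed 175.0 kt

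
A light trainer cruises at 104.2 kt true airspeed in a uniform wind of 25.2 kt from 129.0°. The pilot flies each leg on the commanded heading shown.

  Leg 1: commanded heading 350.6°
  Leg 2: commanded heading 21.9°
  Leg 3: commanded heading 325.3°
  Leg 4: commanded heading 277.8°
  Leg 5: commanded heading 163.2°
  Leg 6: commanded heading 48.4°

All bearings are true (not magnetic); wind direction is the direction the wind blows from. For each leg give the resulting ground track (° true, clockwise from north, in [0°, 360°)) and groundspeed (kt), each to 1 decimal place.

Leg 1: track=342.9°, groundspeed=124.2 kt
Leg 2: track=9.7°, groundspeed=114.2 kt
Leg 3: track=322.1°, groundspeed=128.6 kt
Leg 4: track=283.7°, groundspeed=126.4 kt
Leg 5: track=172.8°, groundspeed=84.6 kt
Leg 6: track=34.4°, groundspeed=103.1 kt

Leg 1: heading 350.6°; drift -7.7° → track 342.9°, groundspeed 124.2 kt
Leg 2: heading 21.9°; drift -12.2° → track 9.7°, groundspeed 114.2 kt
Leg 3: heading 325.3°; drift -3.2° → track 322.1°, groundspeed 128.6 kt
Leg 4: heading 277.8°; drift +5.9° → track 283.7°, groundspeed 126.4 kt
Leg 5: heading 163.2°; drift +9.6° → track 172.8°, groundspeed 84.6 kt
Leg 6: heading 48.4°; drift -14.0° → track 34.4°, groundspeed 103.1 kt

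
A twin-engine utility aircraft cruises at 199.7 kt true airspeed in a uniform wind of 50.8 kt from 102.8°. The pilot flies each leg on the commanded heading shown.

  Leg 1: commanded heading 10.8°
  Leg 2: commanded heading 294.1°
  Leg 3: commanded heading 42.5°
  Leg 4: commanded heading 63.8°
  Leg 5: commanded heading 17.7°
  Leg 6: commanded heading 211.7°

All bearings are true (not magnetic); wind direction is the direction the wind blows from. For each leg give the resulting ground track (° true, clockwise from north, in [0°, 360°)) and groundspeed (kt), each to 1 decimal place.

Leg 1: track=356.7°, groundspeed=207.8 kt
Leg 2: track=291.8°, groundspeed=249.7 kt
Leg 3: track=28.3°, groundspeed=180.0 kt
Leg 4: track=52.5°, groundspeed=163.4 kt
Leg 5: track=3.2°, groundspeed=201.8 kt
Leg 6: track=224.2°, groundspeed=221.4 kt

Leg 1: heading 10.8°; drift -14.1° → track 356.7°, groundspeed 207.8 kt
Leg 2: heading 294.1°; drift -2.3° → track 291.8°, groundspeed 249.7 kt
Leg 3: heading 42.5°; drift -14.2° → track 28.3°, groundspeed 180.0 kt
Leg 4: heading 63.8°; drift -11.3° → track 52.5°, groundspeed 163.4 kt
Leg 5: heading 17.7°; drift -14.5° → track 3.2°, groundspeed 201.8 kt
Leg 6: heading 211.7°; drift +12.5° → track 224.2°, groundspeed 221.4 kt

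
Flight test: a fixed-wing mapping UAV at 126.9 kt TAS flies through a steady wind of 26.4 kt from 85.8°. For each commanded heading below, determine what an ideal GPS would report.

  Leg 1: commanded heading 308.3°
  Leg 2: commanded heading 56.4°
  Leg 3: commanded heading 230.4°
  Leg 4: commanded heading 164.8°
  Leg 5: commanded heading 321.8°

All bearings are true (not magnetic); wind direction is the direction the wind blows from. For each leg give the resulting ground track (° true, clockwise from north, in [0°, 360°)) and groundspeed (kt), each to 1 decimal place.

Leg 1: heading 308.3°; drift -6.9° → track 301.4°, groundspeed 147.4 kt
Leg 2: heading 56.4°; drift -7.1° → track 49.3°, groundspeed 104.7 kt
Leg 3: heading 230.4°; drift +5.9° → track 236.3°, groundspeed 149.2 kt
Leg 4: heading 164.8°; drift +12.0° → track 176.8°, groundspeed 124.6 kt
Leg 5: heading 321.8°; drift -8.8° → track 313.0°, groundspeed 143.3 kt

Leg 1: track=301.4°, groundspeed=147.4 kt
Leg 2: track=49.3°, groundspeed=104.7 kt
Leg 3: track=236.3°, groundspeed=149.2 kt
Leg 4: track=176.8°, groundspeed=124.6 kt
Leg 5: track=313.0°, groundspeed=143.3 kt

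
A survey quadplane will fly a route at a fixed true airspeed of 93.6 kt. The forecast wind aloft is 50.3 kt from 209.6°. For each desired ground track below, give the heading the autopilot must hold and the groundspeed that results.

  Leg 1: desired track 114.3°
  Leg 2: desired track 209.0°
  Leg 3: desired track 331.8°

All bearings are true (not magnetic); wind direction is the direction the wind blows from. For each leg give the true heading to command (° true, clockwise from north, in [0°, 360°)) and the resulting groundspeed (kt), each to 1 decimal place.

Leg 1: desired track 114.3°; wind correction +32.4° → command heading 146.7°, groundspeed 83.7 kt
Leg 2: desired track 209.0°; wind correction +0.3° → command heading 209.3°, groundspeed 43.3 kt
Leg 3: desired track 331.8°; wind correction -27.0° → command heading 304.8°, groundspeed 110.2 kt

Leg 1: heading=146.7°, groundspeed=83.7 kt
Leg 2: heading=209.3°, groundspeed=43.3 kt
Leg 3: heading=304.8°, groundspeed=110.2 kt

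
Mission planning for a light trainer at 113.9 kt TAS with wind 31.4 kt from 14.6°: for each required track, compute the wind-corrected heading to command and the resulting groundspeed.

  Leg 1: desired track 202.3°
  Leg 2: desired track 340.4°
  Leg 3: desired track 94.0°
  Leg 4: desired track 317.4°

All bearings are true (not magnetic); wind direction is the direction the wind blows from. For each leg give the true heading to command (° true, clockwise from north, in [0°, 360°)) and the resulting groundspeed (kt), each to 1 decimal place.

Leg 1: heading=204.4°, groundspeed=144.9 kt
Leg 2: heading=349.3°, groundspeed=86.6 kt
Leg 3: heading=78.3°, groundspeed=103.9 kt
Leg 4: heading=330.8°, groundspeed=93.8 kt

Leg 1: desired track 202.3°; wind correction +2.1° → command heading 204.4°, groundspeed 144.9 kt
Leg 2: desired track 340.4°; wind correction +8.9° → command heading 349.3°, groundspeed 86.6 kt
Leg 3: desired track 94.0°; wind correction -15.7° → command heading 78.3°, groundspeed 103.9 kt
Leg 4: desired track 317.4°; wind correction +13.4° → command heading 330.8°, groundspeed 93.8 kt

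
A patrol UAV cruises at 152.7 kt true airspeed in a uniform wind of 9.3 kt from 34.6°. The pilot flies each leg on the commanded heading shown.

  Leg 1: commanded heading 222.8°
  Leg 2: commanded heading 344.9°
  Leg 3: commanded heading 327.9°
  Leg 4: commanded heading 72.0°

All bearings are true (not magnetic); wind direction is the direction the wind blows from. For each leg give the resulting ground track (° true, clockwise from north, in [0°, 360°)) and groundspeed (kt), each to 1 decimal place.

Leg 1: heading 222.8°; drift -0.5° → track 222.3°, groundspeed 161.9 kt
Leg 2: heading 344.9°; drift -2.8° → track 342.1°, groundspeed 146.9 kt
Leg 3: heading 327.9°; drift -3.3° → track 324.6°, groundspeed 149.3 kt
Leg 4: heading 72.0°; drift +2.2° → track 74.2°, groundspeed 145.4 kt

Leg 1: track=222.3°, groundspeed=161.9 kt
Leg 2: track=342.1°, groundspeed=146.9 kt
Leg 3: track=324.6°, groundspeed=149.3 kt
Leg 4: track=74.2°, groundspeed=145.4 kt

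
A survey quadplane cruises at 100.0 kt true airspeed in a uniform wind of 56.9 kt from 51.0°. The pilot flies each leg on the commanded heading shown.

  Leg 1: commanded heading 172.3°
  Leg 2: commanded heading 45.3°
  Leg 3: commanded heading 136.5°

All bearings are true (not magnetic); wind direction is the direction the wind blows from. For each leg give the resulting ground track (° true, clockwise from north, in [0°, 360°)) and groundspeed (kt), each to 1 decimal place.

Leg 1: heading 172.3°; drift +20.6° → track 192.9°, groundspeed 138.4 kt
Leg 2: heading 45.3°; drift -7.4° → track 37.9°, groundspeed 43.7 kt
Leg 3: heading 136.5°; drift +30.7° → track 167.2°, groundspeed 111.1 kt

Leg 1: track=192.9°, groundspeed=138.4 kt
Leg 2: track=37.9°, groundspeed=43.7 kt
Leg 3: track=167.2°, groundspeed=111.1 kt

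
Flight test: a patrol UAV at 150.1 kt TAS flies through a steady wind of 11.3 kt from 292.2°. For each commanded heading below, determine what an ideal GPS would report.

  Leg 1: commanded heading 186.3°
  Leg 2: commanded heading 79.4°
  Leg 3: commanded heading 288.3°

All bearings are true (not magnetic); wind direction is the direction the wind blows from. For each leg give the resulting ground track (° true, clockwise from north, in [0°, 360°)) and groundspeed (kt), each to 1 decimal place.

Leg 1: heading 186.3°; drift -4.1° → track 182.2°, groundspeed 153.6 kt
Leg 2: heading 79.4°; drift +2.2° → track 81.6°, groundspeed 159.7 kt
Leg 3: heading 288.3°; drift -0.3° → track 288.0°, groundspeed 138.8 kt

Leg 1: track=182.2°, groundspeed=153.6 kt
Leg 2: track=81.6°, groundspeed=159.7 kt
Leg 3: track=288.0°, groundspeed=138.8 kt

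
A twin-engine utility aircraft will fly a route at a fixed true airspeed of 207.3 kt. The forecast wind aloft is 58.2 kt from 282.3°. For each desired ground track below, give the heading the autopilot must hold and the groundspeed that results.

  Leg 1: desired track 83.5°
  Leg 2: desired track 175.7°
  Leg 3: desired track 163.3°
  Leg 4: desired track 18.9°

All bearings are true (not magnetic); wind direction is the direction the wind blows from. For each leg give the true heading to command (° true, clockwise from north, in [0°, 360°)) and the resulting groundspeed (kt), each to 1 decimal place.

Leg 1: desired track 83.5°; wind correction -5.2° → command heading 78.3°, groundspeed 261.5 kt
Leg 2: desired track 175.7°; wind correction +15.6° → command heading 191.3°, groundspeed 216.3 kt
Leg 3: desired track 163.3°; wind correction +14.2° → command heading 177.5°, groundspeed 229.2 kt
Leg 4: desired track 18.9°; wind correction -16.2° → command heading 2.7°, groundspeed 205.8 kt

Leg 1: heading=78.3°, groundspeed=261.5 kt
Leg 2: heading=191.3°, groundspeed=216.3 kt
Leg 3: heading=177.5°, groundspeed=229.2 kt
Leg 4: heading=2.7°, groundspeed=205.8 kt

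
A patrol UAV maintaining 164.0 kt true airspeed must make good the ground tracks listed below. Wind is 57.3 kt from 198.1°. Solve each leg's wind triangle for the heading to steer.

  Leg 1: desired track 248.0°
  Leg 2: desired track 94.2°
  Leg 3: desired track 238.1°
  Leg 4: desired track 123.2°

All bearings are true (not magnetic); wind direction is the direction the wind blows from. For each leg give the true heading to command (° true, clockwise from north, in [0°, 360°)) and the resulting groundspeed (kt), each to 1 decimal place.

Leg 1: heading=232.5°, groundspeed=121.1 kt
Leg 2: heading=114.0°, groundspeed=168.0 kt
Leg 3: heading=225.1°, groundspeed=115.9 kt
Leg 4: heading=142.9°, groundspeed=139.5 kt

Leg 1: desired track 248.0°; wind correction -15.5° → command heading 232.5°, groundspeed 121.1 kt
Leg 2: desired track 94.2°; wind correction +19.8° → command heading 114.0°, groundspeed 168.0 kt
Leg 3: desired track 238.1°; wind correction -13.0° → command heading 225.1°, groundspeed 115.9 kt
Leg 4: desired track 123.2°; wind correction +19.7° → command heading 142.9°, groundspeed 139.5 kt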